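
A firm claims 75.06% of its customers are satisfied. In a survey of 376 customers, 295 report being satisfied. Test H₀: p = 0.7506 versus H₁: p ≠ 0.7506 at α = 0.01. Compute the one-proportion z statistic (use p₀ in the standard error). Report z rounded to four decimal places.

z = 1.5226

p̂ = 295/376 ≈ 0.784574.
Standard error under H₀: √(0.7506×0.2494/376) = 0.022313.
z = (0.784574 − 0.7506)/0.022313 = 0.033974/0.022313 = 1.5226.
p-value = 2·P(Z > 1.523) ≈ 0.1279, so at α = 0.01 we fail to reject H₀.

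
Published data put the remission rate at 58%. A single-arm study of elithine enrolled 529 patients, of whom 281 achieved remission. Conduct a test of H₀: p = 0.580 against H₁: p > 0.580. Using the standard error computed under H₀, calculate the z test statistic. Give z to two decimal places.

p̂ = 281/529 = 0.5312.
SE = √(p₀(1−p₀)/n) = √(0.2436/529) = 0.0215.
z = (0.5312 − 0.58)/0.0215 = -0.0488/0.0215 = -2.27.

z = -2.27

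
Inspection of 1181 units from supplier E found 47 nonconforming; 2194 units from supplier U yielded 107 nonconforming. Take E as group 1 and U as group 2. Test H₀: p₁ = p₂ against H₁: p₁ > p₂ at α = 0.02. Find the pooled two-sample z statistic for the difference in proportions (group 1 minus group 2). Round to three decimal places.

z = -1.191

p̂₁ = 47/1181 ≈ 0.03980, p̂₂ = 107/2194 ≈ 0.04877.
Pooled p̂ = (47+107)/(1181+2194) = 154/3375 = 0.04563.
SE = √(0.0435476 × 0.00130253) = 0.00753.
z = (0.03980 − 0.04877)/0.00753 = -0.00897/0.00753 = -1.191.
p-value = P(Z > -1.191) ≈ 0.8832; since p > α = 0.02, fail to reject H₀.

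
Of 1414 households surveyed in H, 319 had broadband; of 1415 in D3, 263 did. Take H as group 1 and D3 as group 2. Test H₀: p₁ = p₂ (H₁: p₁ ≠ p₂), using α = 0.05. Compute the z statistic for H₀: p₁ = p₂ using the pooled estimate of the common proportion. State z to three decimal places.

p̂₁ = 319/1414 = 0.22560, p̂₂ = 263/1415 = 0.18587.
Pooled p̂ = (319+263)/(1414+1415) = 582/2829 = 0.20573.
SE = √(p̂(1−p̂)(1/n₁+1/n₂)) = √(0.20573·0.79427·0.00141393) = √(0.00023104) = 0.01520.
z = (0.22560 − 0.18587)/0.01520 = 0.03973/0.01520 = 2.614.
p-value = 2·P(Z > 2.614) ≈ 0.0089. With α = 0.05, reject H₀.

z = 2.614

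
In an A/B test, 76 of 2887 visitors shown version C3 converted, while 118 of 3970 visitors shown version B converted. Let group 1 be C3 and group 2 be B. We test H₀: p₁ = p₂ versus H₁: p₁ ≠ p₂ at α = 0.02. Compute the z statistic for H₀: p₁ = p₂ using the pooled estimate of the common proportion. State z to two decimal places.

p̂₁ = 76/2887 = 0.02632, p̂₂ = 118/3970 = 0.02972.
Pooled p̂ = (76+118)/(2887+3970) = 194/6857 = 0.02829.
SE = √(p̂(1−p̂)(1/n₁+1/n₂)) = √(0.02829·0.97171·0.000598269) = √(1.64475e-05) = 0.00406.
z = (0.02632 − 0.02972)/0.00406 = -0.00340/0.00406 = -0.84.
Two-sided p-value ≈ 2·Φ(−0.838) = 0.4021, so at α = 0.02 we fail to reject H₀.

z = -0.84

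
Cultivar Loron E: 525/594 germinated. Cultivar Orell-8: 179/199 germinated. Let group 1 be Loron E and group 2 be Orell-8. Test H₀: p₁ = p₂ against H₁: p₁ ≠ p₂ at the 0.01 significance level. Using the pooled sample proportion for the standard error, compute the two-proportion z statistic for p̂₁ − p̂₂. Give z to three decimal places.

p̂₁ = 525/594 = 0.88384, p̂₂ = 179/199 = 0.89950.
Pooled p̂ = (525+179)/(594+199) = 704/793 = 0.88777.
SE = √(p̂(1−p̂)(1/n₁+1/n₂)) = √(0.88777·0.11223·0.00670863) = √(0.000668421) = 0.02585.
z = (0.88384 − 0.89950)/0.02585 = -0.01566/0.02585 = -0.606.
p-value = 2·P(Z > 0.606) ≈ 0.5447, so at α = 0.01 we fail to reject H₀.

z = -0.606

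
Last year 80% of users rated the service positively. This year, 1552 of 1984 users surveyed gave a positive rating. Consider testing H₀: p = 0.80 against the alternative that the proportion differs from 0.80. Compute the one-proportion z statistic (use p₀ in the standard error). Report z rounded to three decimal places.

z = -1.976

p̂ = 1552/1984 ≈ 0.78226.
Standard error under H₀: √(0.8×0.2/1984) = 0.00898.
z = (0.78226 − 0.8)/0.00898 = -0.01774/0.00898 = -1.976.
Two-sided p-value ≈ 2·Φ(−1.976) = 0.0482.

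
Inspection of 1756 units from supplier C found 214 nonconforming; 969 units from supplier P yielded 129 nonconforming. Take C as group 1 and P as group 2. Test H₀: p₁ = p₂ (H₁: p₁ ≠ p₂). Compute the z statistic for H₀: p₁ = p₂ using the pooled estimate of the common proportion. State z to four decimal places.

z = -0.8482

p̂₁ = 214/1756 = 0.121868, p̂₂ = 129/969 = 0.133127.
Pooled p̂ = (214+129)/(1756+969) = 343/2725 = 0.125872.
SE = √(p̂(1−p̂)(1/n₁+1/n₂)) = √(0.125872·0.874128·0.00160147) = √(0.000176206) = 0.013274.
z = (0.121868 − 0.133127)/0.013274 = -0.011259/0.013274 = -0.8482.
Two-sided p-value ≈ 2·Φ(−0.848) = 0.3963.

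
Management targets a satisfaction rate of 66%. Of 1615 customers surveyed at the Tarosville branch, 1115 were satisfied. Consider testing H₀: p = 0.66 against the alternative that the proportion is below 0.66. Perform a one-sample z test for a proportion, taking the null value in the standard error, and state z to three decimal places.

z = 2.579

p̂ = 1115/1615 ≈ 0.690402.
SE = √(p₀(1−p₀)/n) = √(0.2244/1615) = 0.011788.
z = (0.690402 − 0.66)/0.011788 = 0.030402/0.011788 = 2.579.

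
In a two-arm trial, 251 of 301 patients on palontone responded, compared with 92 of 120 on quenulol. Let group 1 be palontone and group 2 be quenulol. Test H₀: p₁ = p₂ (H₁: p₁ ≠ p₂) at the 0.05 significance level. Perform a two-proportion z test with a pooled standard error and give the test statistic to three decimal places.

z = 1.603

p̂₁ = 251/301 = 0.83389, p̂₂ = 92/120 = 0.76667.
Pooled p̂ = (251+92)/(301+120) = 343/421 = 0.81473.
SE = √(0.150947 × 0.0116556) = 0.04194.
z = (0.83389 − 0.76667)/0.04194 = 0.06722/0.04194 = 1.603.
Two-sided p-value ≈ 2·Φ(−1.603) = 0.1090. With α = 0.05, fail to reject H₀.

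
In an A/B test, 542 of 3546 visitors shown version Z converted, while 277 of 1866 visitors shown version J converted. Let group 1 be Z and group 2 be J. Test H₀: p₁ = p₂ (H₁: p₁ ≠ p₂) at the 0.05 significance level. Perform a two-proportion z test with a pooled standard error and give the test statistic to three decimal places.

z = 0.430

p̂₁ = 542/3546 ≈ 0.152848, p̂₂ = 277/1866 ≈ 0.148446.
Pooled p̂ = (542+277)/(3546+1866) = 819/5412 = 0.151330.
SE = √(p̂(1−p̂)(1/n₁+1/n₂)) = √(0.151330·0.848670·0.000817914) = √(0.000105044) = 0.010249.
z = (0.152848 − 0.148446)/0.010249 = 0.004402/0.010249 = 0.430.
Two-sided p-value ≈ 2·Φ(−0.430) = 0.6675; since p > α = 0.05, fail to reject H₀.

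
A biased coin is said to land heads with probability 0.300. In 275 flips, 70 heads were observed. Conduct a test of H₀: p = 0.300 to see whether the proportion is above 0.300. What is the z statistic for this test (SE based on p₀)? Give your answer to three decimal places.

z = -1.645

p̂ = 70/275 ≈ 0.25455.
Under H₀, SE = √(0.3·0.7/275) = √(0.000763636) = 0.02763.
z = (0.25455 − 0.3)/0.02763 = -0.04545/0.02763 = -1.645.
p-value = P(Z > -1.645) ≈ 0.9500.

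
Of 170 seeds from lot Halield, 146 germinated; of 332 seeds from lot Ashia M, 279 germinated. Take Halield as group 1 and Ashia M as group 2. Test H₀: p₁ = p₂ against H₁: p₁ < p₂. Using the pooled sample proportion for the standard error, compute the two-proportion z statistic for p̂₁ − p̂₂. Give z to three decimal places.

z = 0.543

p̂₁ = 146/170 = 0.85882, p̂₂ = 279/332 = 0.84036.
Pooled p̂ = (146+279)/(170+332) = 425/502 = 0.84661.
SE = √(p̂(1−p̂)(1/n₁+1/n₂)) = √(0.84661·0.15339·0.0088944) = √(0.00115502) = 0.03399.
z = (0.85882 − 0.84036)/0.03399 = 0.01846/0.03399 = 0.543.
p-value = P(Z < 0.543) ≈ 0.7065.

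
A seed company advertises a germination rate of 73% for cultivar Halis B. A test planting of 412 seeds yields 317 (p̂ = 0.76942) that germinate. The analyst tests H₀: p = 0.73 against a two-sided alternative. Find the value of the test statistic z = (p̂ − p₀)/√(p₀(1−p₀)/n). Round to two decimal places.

z = 1.80

p̂ = 317/412 ≈ 0.7694.
Under H₀, SE = √(0.73·0.27/412) = √(0.000478398) = 0.0219.
z = (0.7694 − 0.73)/0.0219 = 0.0394/0.0219 = 1.80.
Two-sided p-value ≈ 2·Φ(−1.802) = 0.0715.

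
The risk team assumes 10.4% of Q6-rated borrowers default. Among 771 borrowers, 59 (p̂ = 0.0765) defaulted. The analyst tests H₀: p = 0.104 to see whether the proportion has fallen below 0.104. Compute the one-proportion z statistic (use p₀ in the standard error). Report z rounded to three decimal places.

z = -2.499

p̂ = 59/771 = 0.076524.
SE = √(p₀(1−p₀)/n) = √(0.093184/771) = 0.010994.
z = (0.076524 − 0.104)/0.010994 = -0.027476/0.010994 = -2.499.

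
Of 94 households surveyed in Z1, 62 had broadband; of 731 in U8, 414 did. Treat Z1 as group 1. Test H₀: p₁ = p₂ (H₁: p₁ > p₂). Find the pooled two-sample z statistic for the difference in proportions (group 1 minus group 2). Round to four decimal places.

p̂₁ = 62/94 = 0.659574, p̂₂ = 414/731 = 0.566347.
Pooled p̂ = (62+414)/(94+731) = 476/825 = 0.576970.
SE = √(p̂(1−p̂)(1/n₁+1/n₂)) = √(0.576970·0.423030·0.0120063) = √(0.00293044) = 0.054134.
z = (0.659574 − 0.566347)/0.054134 = 0.093227/0.054134 = 1.7222.

z = 1.7222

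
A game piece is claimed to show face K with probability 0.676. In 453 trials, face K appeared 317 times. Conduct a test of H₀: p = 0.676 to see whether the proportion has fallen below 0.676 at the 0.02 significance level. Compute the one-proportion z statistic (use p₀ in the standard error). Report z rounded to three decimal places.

p̂ = 317/453 = 0.69978.
Under H₀, SE = √(0.676·0.324/453) = √(0.000483497) = 0.02199.
z = (0.69978 − 0.676)/0.02199 = 0.02378/0.02199 = 1.081.
p-value = P(Z < 1.081) ≈ 0.8602. With α = 0.02, fail to reject H₀.

z = 1.081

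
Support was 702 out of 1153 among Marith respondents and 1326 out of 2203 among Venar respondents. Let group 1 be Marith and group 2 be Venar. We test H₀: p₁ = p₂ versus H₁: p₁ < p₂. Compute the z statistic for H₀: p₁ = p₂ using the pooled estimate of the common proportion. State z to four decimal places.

p̂₁ = 702/1153 ≈ 0.608846, p̂₂ = 1326/2203 ≈ 0.601906.
Pooled p̂ = (702+1326)/(1153+2203) = 2028/3356 = 0.604291.
SE = √(p̂(1−p̂)(1/n₁+1/n₂)) = √(0.604291·0.395709·0.00132123) = √(0.000315937) = 0.017775.
z = (0.608846 − 0.601906)/0.017775 = 0.006940/0.017775 = 0.3904.
p-value = P(Z < 0.390) ≈ 0.6519.

z = 0.3904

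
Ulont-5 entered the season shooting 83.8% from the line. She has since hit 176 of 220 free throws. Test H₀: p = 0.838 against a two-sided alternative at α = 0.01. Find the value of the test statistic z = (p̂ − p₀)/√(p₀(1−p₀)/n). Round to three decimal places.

z = -1.530

p̂ = 176/220 ≈ 0.80000.
Under H₀, SE = √(0.838·0.162/220) = √(0.000617073) = 0.02484.
z = (0.80000 − 0.838)/0.02484 = -0.03800/0.02484 = -1.530.
Two-sided p-value ≈ 2·Φ(−1.530) = 0.1261, so at α = 0.01 we fail to reject H₀.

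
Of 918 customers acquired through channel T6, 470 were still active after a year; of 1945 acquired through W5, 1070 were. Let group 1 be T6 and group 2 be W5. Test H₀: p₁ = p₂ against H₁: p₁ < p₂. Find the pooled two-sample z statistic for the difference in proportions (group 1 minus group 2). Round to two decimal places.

z = -1.91

p̂₁ = 470/918 ≈ 0.5120, p̂₂ = 1070/1945 ≈ 0.5501.
Pooled p̂ = (470+1070)/(918+1945) = 1540/2863 = 0.5379.
SE = √(p̂(1−p̂)(1/n₁+1/n₂)) = √(0.5379·0.4621·0.00160346) = √(0.000398563) = 0.0200.
z = (0.5120 − 0.5501)/0.0200 = -0.0381/0.0200 = -1.91.
p-value = P(Z < -1.911) ≈ 0.0280.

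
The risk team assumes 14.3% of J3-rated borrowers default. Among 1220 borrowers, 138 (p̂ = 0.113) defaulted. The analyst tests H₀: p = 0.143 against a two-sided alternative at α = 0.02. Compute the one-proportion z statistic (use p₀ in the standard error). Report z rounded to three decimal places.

p̂ = 138/1220 ≈ 0.113115.
SE = √(p₀(1−p₀)/n) = √(0.12255/1220) = 0.010023.
z = (0.113115 − 0.143)/0.010023 = -0.029885/0.010023 = -2.982.
p-value = 2·P(Z > 2.982) ≈ 0.0029, so at α = 0.02 we reject H₀.

z = -2.982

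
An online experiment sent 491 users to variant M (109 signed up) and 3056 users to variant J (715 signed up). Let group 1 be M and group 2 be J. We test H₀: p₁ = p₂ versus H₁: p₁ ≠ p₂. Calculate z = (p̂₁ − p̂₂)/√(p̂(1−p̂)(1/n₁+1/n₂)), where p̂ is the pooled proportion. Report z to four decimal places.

p̂₁ = 109/491 = 0.221996, p̂₂ = 715/3056 = 0.233966.
Pooled p̂ = (109+715)/(491+3056) = 824/3547 = 0.232309.
SE = √(0.178342 × 0.00236389) = 0.020532.
z = (0.221996 − 0.233966)/0.020532 = -0.011970/0.020532 = -0.5830.
p-value = 2·P(Z > 0.583) ≈ 0.5599.

z = -0.5830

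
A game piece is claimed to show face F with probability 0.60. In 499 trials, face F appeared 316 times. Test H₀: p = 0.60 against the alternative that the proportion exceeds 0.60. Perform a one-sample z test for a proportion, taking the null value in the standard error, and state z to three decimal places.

p̂ = 316/499 ≈ 0.63327.
Standard error under H₀: √(0.6×0.4/499) = 0.02193.
z = (0.63327 − 0.6)/0.02193 = 0.03327/0.02193 = 1.517.
p-value = P(Z > 1.517) ≈ 0.0646.

z = 1.517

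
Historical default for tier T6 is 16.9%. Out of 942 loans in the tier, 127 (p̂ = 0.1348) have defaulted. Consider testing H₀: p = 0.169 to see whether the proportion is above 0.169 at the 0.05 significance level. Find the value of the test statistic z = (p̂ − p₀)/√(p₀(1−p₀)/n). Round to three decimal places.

p̂ = 127/942 = 0.13482.
Under H₀, SE = √(0.169·0.831/942) = √(0.000149086) = 0.01221.
z = (0.13482 − 0.169)/0.01221 = -0.03418/0.01221 = -2.799.
p-value = P(Z > -2.799) ≈ 0.9974, so at α = 0.05 we fail to reject H₀.

z = -2.799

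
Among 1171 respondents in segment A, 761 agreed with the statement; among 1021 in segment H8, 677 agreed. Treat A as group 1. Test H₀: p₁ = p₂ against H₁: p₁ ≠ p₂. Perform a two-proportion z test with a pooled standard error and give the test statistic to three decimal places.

p̂₁ = 761/1171 = 0.64987, p̂₂ = 677/1021 = 0.66308.
Pooled p̂ = (761+677)/(1171+1021) = 1438/2192 = 0.65602.
SE = √(p̂(1−p̂)(1/n₁+1/n₂)) = √(0.65602·0.34398·0.0018334) = √(0.000413721) = 0.02034.
z = (0.64987 − 0.66308)/0.02034 = -0.01321/0.02034 = -0.649.
p-value = 2·P(Z > 0.649) ≈ 0.5163.

z = -0.649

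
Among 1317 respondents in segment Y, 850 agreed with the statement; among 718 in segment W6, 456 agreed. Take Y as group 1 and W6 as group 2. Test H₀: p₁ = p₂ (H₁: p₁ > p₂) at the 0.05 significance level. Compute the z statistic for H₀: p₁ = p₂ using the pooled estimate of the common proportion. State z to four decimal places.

p̂₁ = 850/1317 ≈ 0.645406, p̂₂ = 456/718 ≈ 0.635097.
Pooled p̂ = (850+456)/(1317+718) = 1306/2035 = 0.641769.
SE = √(p̂(1−p̂)(1/n₁+1/n₂)) = √(0.641769·0.358231·0.00215206) = √(0.000494762) = 0.022243.
z = (0.645406 − 0.635097)/0.022243 = 0.010309/0.022243 = 0.4635.
p-value = P(Z > 0.463) ≈ 0.3215; since p > α = 0.05, fail to reject H₀.

z = 0.4635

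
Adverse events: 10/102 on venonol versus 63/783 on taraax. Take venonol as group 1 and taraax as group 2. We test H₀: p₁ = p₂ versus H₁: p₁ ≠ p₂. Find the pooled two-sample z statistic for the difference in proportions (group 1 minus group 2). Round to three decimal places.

p̂₁ = 10/102 = 0.09804, p̂₂ = 63/783 = 0.08046.
Pooled p̂ = (10+63)/(102+783) = 73/885 = 0.08249.
SE = √(p̂(1−p̂)(1/n₁+1/n₂)) = √(0.08249·0.91751·0.0110811) = √(0.000838636) = 0.02896.
z = (0.09804 − 0.08046)/0.02896 = 0.01758/0.02896 = 0.607.

z = 0.607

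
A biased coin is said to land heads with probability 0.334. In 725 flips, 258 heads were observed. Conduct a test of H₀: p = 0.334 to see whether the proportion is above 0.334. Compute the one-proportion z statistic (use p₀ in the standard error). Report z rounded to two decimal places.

z = 1.25

p̂ = 258/725 ≈ 0.3559.
SE = √(p₀(1−p₀)/n) = √(0.22244/725) = 0.0175.
z = (0.3559 − 0.334)/0.0175 = 0.0219/0.0175 = 1.25.
p-value = P(Z > 1.248) ≈ 0.1060.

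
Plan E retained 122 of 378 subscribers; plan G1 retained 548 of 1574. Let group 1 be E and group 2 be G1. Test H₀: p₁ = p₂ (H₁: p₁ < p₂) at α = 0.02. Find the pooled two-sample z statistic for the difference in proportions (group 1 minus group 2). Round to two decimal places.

p̂₁ = 122/378 = 0.3228, p̂₂ = 548/1574 = 0.3482.
Pooled p̂ = (122+548)/(378+1574) = 670/1952 = 0.3432.
SE = √(p̂(1−p̂)(1/n₁+1/n₂)) = √(0.3432·0.6568·0.00328083) = √(0.000739582) = 0.0272.
z = (0.3228 − 0.3482)/0.0272 = -0.0254/0.0272 = -0.93.
p-value = P(Z < -0.934) ≈ 0.1751; since p > α = 0.02, fail to reject H₀.

z = -0.93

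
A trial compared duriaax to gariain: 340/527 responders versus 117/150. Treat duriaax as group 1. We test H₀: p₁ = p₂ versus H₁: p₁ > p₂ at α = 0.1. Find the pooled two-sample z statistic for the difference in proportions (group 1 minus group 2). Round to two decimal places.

z = -3.11

p̂₁ = 340/527 = 0.6452, p̂₂ = 117/150 = 0.7800.
Pooled p̂ = (340+117)/(527+150) = 457/677 = 0.6750.
SE = √(p̂(1−p̂)(1/n₁+1/n₂)) = √(0.6750·0.3250·0.0085642) = √(0.00187866) = 0.0433.
z = (0.6452 − 0.7800)/0.0433 = -0.1348/0.0433 = -3.11.
p-value = P(Z > -3.111) ≈ 0.9991; since p > α = 0.1, fail to reject H₀.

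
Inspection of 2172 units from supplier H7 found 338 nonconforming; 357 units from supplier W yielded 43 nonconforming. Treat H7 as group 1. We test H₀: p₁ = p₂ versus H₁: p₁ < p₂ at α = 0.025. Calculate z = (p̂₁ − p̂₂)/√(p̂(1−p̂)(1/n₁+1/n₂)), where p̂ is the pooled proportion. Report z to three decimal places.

p̂₁ = 338/2172 = 0.155617, p̂₂ = 43/357 = 0.120448.
Pooled p̂ = (338+43)/(2172+357) = 381/2529 = 0.150652.
SE = √(p̂(1−p̂)(1/n₁+1/n₂)) = √(0.150652·0.849348·0.00326153) = √(0.000417333) = 0.020429.
z = (0.155617 − 0.120448)/0.020429 = 0.035169/0.020429 = 1.722.
p-value = P(Z < 1.722) ≈ 0.9574, so at α = 0.025 we fail to reject H₀.

z = 1.722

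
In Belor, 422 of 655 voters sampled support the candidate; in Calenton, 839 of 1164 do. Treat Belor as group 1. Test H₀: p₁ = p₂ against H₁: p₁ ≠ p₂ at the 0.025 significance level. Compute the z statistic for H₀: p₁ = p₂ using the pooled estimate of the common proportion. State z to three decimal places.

p̂₁ = 422/655 ≈ 0.644275, p̂₂ = 839/1164 ≈ 0.720790.
Pooled p̂ = (422+839)/(655+1164) = 1261/1819 = 0.693238.
SE = √(p̂(1−p̂)(1/n₁+1/n₂)) = √(0.693238·0.306762·0.00238582) = √(0.000507367) = 0.022525.
z = (0.644275 − 0.720790)/0.022525 = -0.076515/0.022525 = -3.397.
p-value = 2·P(Z > 3.397) ≈ 0.0007. With α = 0.025, reject H₀.

z = -3.397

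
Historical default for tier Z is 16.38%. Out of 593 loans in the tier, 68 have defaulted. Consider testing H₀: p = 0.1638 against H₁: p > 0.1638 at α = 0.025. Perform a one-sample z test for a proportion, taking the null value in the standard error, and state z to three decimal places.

z = -3.233

p̂ = 68/593 = 0.114671.
Standard error under H₀: √(0.1638×0.8362/593) = 0.015198.
z = (0.114671 − 0.1638)/0.015198 = -0.049129/0.015198 = -3.233.
p-value = P(Z > -3.233) ≈ 0.9994, so at α = 0.025 we fail to reject H₀.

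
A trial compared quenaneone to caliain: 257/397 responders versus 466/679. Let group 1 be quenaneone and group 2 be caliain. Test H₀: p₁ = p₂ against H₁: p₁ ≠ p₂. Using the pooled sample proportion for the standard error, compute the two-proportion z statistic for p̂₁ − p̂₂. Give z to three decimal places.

z = -1.313

p̂₁ = 257/397 = 0.64736, p̂₂ = 466/679 = 0.68630.
Pooled p̂ = (257+466)/(397+679) = 723/1076 = 0.67193.
SE = √(p̂(1−p̂)(1/n₁+1/n₂)) = √(0.67193·0.32807·0.00399165) = √(0.000879914) = 0.02966.
z = (0.64736 − 0.68630)/0.02966 = -0.03894/0.02966 = -1.313.
Two-sided p-value ≈ 2·Φ(−1.313) = 0.1892.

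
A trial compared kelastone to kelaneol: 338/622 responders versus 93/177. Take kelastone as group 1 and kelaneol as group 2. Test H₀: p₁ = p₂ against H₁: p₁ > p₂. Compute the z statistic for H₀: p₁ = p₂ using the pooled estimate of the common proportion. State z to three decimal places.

p̂₁ = 338/622 = 0.54341, p̂₂ = 93/177 = 0.52542.
Pooled p̂ = (338+93)/(622+177) = 431/799 = 0.53942.
SE = √(0.248446 × 0.00725743) = 0.04246.
z = (0.54341 − 0.52542)/0.04246 = 0.01799/0.04246 = 0.424.
p-value = P(Z > 0.424) ≈ 0.3360.

z = 0.424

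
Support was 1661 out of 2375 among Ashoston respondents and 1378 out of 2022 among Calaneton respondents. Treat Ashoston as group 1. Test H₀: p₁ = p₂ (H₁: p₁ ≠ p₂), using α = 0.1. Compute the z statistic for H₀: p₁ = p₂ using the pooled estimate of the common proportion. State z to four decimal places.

p̂₁ = 1661/2375 = 0.699368, p̂₂ = 1378/2022 = 0.681503.
Pooled p̂ = (1661+1378)/(2375+2022) = 3039/4397 = 0.691153.
SE = √(p̂(1−p̂)(1/n₁+1/n₂)) = √(0.691153·0.308847·0.000915612) = √(0.000195447) = 0.013980.
z = (0.699368 − 0.681503)/0.013980 = 0.017865/0.013980 = 1.2779.
p-value = 2·P(Z > 1.278) ≈ 0.2013; since p > α = 0.1, fail to reject H₀.

z = 1.2779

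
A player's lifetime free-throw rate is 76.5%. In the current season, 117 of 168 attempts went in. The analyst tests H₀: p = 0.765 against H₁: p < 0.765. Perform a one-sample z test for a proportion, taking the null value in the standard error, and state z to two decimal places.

p̂ = 117/168 = 0.6964.
SE = √(p₀(1−p₀)/n) = √(0.17977/168) = 0.0327.
z = (0.6964 − 0.765)/0.0327 = -0.0686/0.0327 = -2.10.
p-value = P(Z < -2.096) ≈ 0.0180.

z = -2.10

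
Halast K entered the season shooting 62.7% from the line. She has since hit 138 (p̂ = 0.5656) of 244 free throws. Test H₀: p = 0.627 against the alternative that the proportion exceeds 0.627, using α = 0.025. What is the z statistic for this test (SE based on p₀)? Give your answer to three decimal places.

p̂ = 138/244 ≈ 0.56557.
Standard error under H₀: √(0.627×0.373/244) = 0.03096.
z = (0.56557 − 0.627)/0.03096 = -0.06143/0.03096 = -1.984.
p-value = P(Z > -1.984) ≈ 0.9764. With α = 0.025, fail to reject H₀.

z = -1.984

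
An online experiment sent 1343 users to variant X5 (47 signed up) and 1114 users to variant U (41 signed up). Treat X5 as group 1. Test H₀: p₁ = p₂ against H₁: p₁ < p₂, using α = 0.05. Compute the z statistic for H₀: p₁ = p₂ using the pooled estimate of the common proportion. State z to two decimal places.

p̂₁ = 47/1343 = 0.0350, p̂₂ = 41/1114 = 0.0368.
Pooled p̂ = (47+41)/(1343+1114) = 88/2457 = 0.0358.
SE = √(0.0345332 × 0.00164227) = 0.0075.
z = (0.0350 − 0.0368)/0.0075 = -0.0018/0.0075 = -0.24.
p-value = P(Z < -0.240) ≈ 0.4051; since p > α = 0.05, fail to reject H₀.

z = -0.24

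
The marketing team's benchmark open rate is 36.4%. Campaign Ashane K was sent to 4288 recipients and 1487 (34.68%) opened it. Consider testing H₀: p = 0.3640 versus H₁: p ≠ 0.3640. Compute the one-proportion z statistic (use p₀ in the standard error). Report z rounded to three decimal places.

z = -2.343

p̂ = 1487/4288 ≈ 0.34678.
SE = √(p₀(1−p₀)/n) = √(0.2315/4288) = 0.00735.
z = (0.34678 − 0.364)/0.00735 = -0.01722/0.00735 = -2.343.
Two-sided p-value ≈ 2·Φ(−2.343) = 0.0191.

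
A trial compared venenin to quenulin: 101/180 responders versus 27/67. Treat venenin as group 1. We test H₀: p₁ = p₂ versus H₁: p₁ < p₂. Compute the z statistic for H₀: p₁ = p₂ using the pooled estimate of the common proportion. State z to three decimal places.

z = 2.211

p̂₁ = 101/180 = 0.56111, p̂₂ = 27/67 = 0.40299.
Pooled p̂ = (101+27)/(180+67) = 128/247 = 0.51822.
SE = √(0.249668 × 0.0204809) = 0.07151.
z = (0.56111 − 0.40299)/0.07151 = 0.15812/0.07151 = 2.211.
p-value = P(Z < 2.211) ≈ 0.9865.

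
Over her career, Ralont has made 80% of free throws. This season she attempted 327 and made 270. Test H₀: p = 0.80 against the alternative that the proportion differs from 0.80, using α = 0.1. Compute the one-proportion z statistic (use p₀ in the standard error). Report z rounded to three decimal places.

p̂ = 270/327 = 0.82569.
SE = √(p₀(1−p₀)/n) = √(0.16/327) = 0.02212.
z = (0.82569 − 0.8)/0.02212 = 0.02569/0.02212 = 1.161.
Two-sided p-value ≈ 2·Φ(−1.161) = 0.2455, so at α = 0.1 we fail to reject H₀.

z = 1.161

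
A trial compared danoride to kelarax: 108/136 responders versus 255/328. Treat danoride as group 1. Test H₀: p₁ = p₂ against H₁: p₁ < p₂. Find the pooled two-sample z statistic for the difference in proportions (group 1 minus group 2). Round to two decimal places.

p̂₁ = 108/136 ≈ 0.7941, p̂₂ = 255/328 ≈ 0.7774.
Pooled p̂ = (108+255)/(136+328) = 363/464 = 0.7823.
SE = √(p̂(1−p̂)(1/n₁+1/n₂)) = √(0.7823·0.2177·0.0104017) = √(0.00177132) = 0.0421.
z = (0.7941 − 0.7774)/0.0421 = 0.0167/0.0421 = 0.40.
p-value = P(Z < 0.396) ≈ 0.6541.

z = 0.40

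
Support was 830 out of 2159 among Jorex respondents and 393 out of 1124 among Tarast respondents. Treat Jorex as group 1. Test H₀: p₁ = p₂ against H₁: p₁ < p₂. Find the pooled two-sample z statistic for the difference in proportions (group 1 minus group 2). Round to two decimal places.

p̂₁ = 830/2159 ≈ 0.3844, p̂₂ = 393/1124 ≈ 0.3496.
Pooled p̂ = (830+393)/(2159+1124) = 1223/3283 = 0.3725.
SE = √(0.23375 × 0.00135286) = 0.0178.
z = (0.3844 − 0.3496)/0.0178 = 0.0348/0.0178 = 1.96.

z = 1.96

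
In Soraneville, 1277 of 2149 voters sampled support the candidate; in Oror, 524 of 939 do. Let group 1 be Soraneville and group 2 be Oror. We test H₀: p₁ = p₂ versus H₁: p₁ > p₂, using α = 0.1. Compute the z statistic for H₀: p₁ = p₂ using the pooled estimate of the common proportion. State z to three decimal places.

p̂₁ = 1277/2149 ≈ 0.59423, p̂₂ = 524/939 ≈ 0.55804.
Pooled p̂ = (1277+524)/(2149+939) = 1801/3088 = 0.58323.
SE = √(p̂(1−p̂)(1/n₁+1/n₂)) = √(0.58323·0.41677·0.0015303) = √(0.000371974) = 0.01929.
z = (0.59423 − 0.55804)/0.01929 = 0.03619/0.01929 = 1.876.
p-value = P(Z > 1.876) ≈ 0.0303; since p < α = 0.1, reject H₀.

z = 1.876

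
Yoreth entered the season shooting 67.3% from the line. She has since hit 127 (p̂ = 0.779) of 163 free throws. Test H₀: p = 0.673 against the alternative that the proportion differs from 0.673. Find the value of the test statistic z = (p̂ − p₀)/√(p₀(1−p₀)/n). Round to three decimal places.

z = 2.889

p̂ = 127/163 ≈ 0.77914.
SE = √(p₀(1−p₀)/n) = √(0.22007/163) = 0.03674.
z = (0.77914 − 0.673)/0.03674 = 0.10614/0.03674 = 2.889.
p-value = 2·P(Z > 2.889) ≈ 0.0039.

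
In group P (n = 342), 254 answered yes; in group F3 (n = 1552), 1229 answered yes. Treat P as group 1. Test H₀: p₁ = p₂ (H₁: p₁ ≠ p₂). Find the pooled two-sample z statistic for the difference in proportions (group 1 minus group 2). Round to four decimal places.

p̂₁ = 254/342 = 0.742690, p̂₂ = 1229/1552 = 0.791881.
Pooled p̂ = (254+1229)/(342+1552) = 1483/1894 = 0.782999.
SE = √(0.169912 × 0.00356831) = 0.024623.
z = (0.742690 − 0.791881)/0.024623 = -0.049191/0.024623 = -1.9978.
p-value = 2·P(Z > 1.998) ≈ 0.0457.

z = -1.9978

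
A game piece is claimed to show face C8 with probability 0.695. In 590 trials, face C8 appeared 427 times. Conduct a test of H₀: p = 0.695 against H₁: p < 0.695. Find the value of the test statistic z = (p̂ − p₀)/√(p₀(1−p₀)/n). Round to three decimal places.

p̂ = 427/590 ≈ 0.72373.
Standard error under H₀: √(0.695×0.305/590) = 0.01895.
z = (0.72373 − 0.695)/0.01895 = 0.02873/0.01895 = 1.516.
p-value = P(Z < 1.516) ≈ 0.9352.

z = 1.516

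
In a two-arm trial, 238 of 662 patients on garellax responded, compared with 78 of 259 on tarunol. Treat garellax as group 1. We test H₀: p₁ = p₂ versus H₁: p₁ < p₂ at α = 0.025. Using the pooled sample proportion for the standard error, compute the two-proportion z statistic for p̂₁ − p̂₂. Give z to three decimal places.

p̂₁ = 238/662 ≈ 0.35952, p̂₂ = 78/259 ≈ 0.30116.
Pooled p̂ = (238+78)/(662+259) = 316/921 = 0.34311.
SE = √(p̂(1−p̂)(1/n₁+1/n₂)) = √(0.34311·0.65689·0.00537158) = √(0.00121067) = 0.03479.
z = (0.35952 − 0.30116)/0.03479 = 0.05836/0.03479 = 1.677.
p-value = P(Z < 1.677) ≈ 0.9533. With α = 0.025, fail to reject H₀.

z = 1.677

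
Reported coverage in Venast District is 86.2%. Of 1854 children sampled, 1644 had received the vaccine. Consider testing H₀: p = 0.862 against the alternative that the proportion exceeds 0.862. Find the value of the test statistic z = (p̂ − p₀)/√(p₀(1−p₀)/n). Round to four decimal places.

z = 3.0875

p̂ = 1644/1854 = 0.886731.
SE = √(p₀(1−p₀)/n) = √(0.11896/1854) = 0.008010.
z = (0.886731 − 0.862)/0.008010 = 0.024731/0.008010 = 3.0875.
p-value = P(Z > 3.088) ≈ 0.0010.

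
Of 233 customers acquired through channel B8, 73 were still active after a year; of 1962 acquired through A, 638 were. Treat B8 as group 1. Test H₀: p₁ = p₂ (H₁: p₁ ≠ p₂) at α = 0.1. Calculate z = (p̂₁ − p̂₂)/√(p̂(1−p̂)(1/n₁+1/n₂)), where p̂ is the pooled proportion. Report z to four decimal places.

z = -0.3662

p̂₁ = 73/233 = 0.3133047, p̂₂ = 638/1962 = 0.3251784.
Pooled p̂ = (73+638)/(233+1962) = 711/2195 = 0.3239180.
SE = √(p̂(1−p̂)(1/n₁+1/n₂)) = √(0.3239180·0.6760820·0.00480153) = √(0.00105151) = 0.0324270.
z = (0.3133047 − 0.3251784)/0.0324270 = -0.0118737/0.0324270 = -0.3662.
Two-sided p-value ≈ 2·Φ(−0.366) = 0.7142; since p > α = 0.1, fail to reject H₀.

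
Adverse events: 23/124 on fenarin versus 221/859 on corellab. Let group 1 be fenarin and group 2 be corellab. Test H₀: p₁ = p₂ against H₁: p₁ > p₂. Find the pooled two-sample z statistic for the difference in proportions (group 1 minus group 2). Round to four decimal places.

p̂₁ = 23/124 ≈ 0.185484, p̂₂ = 221/859 ≈ 0.257276.
Pooled p̂ = (23+221)/(124+859) = 244/983 = 0.248220.
SE = √(p̂(1−p̂)(1/n₁+1/n₂)) = √(0.248220·0.751780·0.00922866) = √(0.00172213) = 0.041499.
z = (0.185484 − 0.257276)/0.041499 = -0.071792/0.041499 = -1.7300.

z = -1.7300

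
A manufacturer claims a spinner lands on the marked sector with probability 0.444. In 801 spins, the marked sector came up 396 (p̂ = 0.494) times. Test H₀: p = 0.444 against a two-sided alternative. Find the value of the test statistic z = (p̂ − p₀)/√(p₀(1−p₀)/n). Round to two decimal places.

z = 2.87

p̂ = 396/801 ≈ 0.49438.
Under H₀, SE = √(0.444·0.556/801) = √(0.000308195) = 0.01756.
z = (0.49438 − 0.444)/0.01756 = 0.05038/0.01756 = 2.87.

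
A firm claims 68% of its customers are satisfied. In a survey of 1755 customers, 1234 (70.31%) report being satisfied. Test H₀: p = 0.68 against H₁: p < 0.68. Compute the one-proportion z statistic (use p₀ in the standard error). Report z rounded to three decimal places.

z = 2.078

p̂ = 1234/1755 ≈ 0.703134.
SE = √(p₀(1−p₀)/n) = √(0.2176/1755) = 0.011135.
z = (0.703134 − 0.68)/0.011135 = 0.023134/0.011135 = 2.078.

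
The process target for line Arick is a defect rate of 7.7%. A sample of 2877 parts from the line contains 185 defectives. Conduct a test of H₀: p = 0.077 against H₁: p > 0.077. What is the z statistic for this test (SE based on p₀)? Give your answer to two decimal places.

z = -2.55

p̂ = 185/2877 ≈ 0.064303.
SE = √(p₀(1−p₀)/n) = √(0.071071/2877) = 0.004970.
z = (0.064303 − 0.077)/0.004970 = -0.012697/0.004970 = -2.55.
p-value = P(Z > -2.555) ≈ 0.9947.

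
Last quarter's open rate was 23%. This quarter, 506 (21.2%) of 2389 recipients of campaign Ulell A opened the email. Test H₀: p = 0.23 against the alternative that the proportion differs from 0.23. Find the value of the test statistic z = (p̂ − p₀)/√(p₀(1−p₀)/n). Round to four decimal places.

p̂ = 506/2389 ≈ 0.211804.
SE = √(p₀(1−p₀)/n) = √(0.1771/2389) = 0.008610.
z = (0.211804 − 0.23)/0.008610 = -0.018196/0.008610 = -2.1134.
Two-sided p-value ≈ 2·Φ(−2.113) = 0.0346.

z = -2.1134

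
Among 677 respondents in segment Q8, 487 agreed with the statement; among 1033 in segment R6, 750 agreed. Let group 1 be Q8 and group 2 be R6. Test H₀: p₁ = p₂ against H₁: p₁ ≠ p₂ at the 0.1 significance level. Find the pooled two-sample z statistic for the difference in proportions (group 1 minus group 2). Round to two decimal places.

z = -0.30

p̂₁ = 487/677 ≈ 0.7194, p̂₂ = 750/1033 ≈ 0.7260.
Pooled p̂ = (487+750)/(677+1033) = 1237/1710 = 0.7234.
SE = √(p̂(1−p̂)(1/n₁+1/n₂)) = √(0.7234·0.2766·0.00244516) = √(0.000489267) = 0.0221.
z = (0.7194 − 0.7260)/0.0221 = -0.0066/0.0221 = -0.30.
p-value = 2·P(Z > 0.302) ≈ 0.7623; since p > α = 0.1, fail to reject H₀.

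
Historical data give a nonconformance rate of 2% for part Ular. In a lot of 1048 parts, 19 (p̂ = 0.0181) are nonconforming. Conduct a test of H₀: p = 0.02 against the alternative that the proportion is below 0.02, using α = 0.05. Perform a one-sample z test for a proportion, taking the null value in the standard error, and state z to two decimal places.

z = -0.43

p̂ = 19/1048 = 0.01813.
Under H₀, SE = √(0.02·0.98/1048) = √(1.87023e-05) = 0.00432.
z = (0.01813 − 0.02)/0.00432 = -0.00187/0.00432 = -0.43.
p-value = P(Z < -0.432) ≈ 0.3327; since p > α = 0.05, fail to reject H₀.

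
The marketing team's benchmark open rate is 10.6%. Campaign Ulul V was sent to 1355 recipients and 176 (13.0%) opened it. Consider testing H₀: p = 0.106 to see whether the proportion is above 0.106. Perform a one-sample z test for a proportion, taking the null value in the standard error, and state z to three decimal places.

z = 2.857

p̂ = 176/1355 ≈ 0.129889.
SE = √(p₀(1−p₀)/n) = √(0.094764/1355) = 0.008363.
z = (0.129889 − 0.106)/0.008363 = 0.023889/0.008363 = 2.857.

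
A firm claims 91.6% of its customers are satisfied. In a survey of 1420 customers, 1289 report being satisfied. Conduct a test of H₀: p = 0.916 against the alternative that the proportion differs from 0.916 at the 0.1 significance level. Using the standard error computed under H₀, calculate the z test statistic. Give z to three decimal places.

z = -1.121

p̂ = 1289/1420 ≈ 0.90775.
Under H₀, SE = √(0.916·0.084/1420) = √(5.41859e-05) = 0.00736.
z = (0.90775 − 0.916)/0.00736 = -0.00825/0.00736 = -1.121.
p-value = 2·P(Z > 1.121) ≈ 0.2622; since p > α = 0.1, fail to reject H₀.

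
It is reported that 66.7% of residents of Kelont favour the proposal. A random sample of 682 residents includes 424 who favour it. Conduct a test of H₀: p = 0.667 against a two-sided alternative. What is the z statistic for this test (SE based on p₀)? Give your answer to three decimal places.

z = -2.510

p̂ = 424/682 ≈ 0.62170.
Under H₀, SE = √(0.667·0.333/682) = √(0.000325676) = 0.01805.
z = (0.62170 − 0.667)/0.01805 = -0.04530/0.01805 = -2.510.
Two-sided p-value ≈ 2·Φ(−2.510) = 0.0121.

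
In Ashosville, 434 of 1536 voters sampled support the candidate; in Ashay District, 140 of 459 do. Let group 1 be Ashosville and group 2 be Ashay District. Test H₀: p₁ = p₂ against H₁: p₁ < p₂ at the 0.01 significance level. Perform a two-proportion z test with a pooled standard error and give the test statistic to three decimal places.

z = -0.933

p̂₁ = 434/1536 = 0.28255, p̂₂ = 140/459 = 0.30501.
Pooled p̂ = (434+140)/(1536+459) = 574/1995 = 0.28772.
SE = √(p̂(1−p̂)(1/n₁+1/n₂)) = √(0.28772·0.71228·0.00282969) = √(0.000579908) = 0.02408.
z = (0.28255 − 0.30501)/0.02408 = -0.02246/0.02408 = -0.933.
p-value = P(Z < -0.933) ≈ 0.1755; since p > α = 0.01, fail to reject H₀.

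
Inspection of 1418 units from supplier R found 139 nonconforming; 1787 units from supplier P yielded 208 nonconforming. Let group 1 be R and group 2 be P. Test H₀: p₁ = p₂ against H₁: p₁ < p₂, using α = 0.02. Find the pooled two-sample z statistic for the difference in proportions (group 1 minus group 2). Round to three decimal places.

z = -1.662

p̂₁ = 139/1418 ≈ 0.09803, p̂₂ = 208/1787 ≈ 0.11640.
Pooled p̂ = (139+208)/(1418+1787) = 347/3205 = 0.10827.
SE = √(p̂(1−p̂)(1/n₁+1/n₂)) = √(0.10827·0.89173·0.00126482) = √(0.000122113) = 0.01105.
z = (0.09803 − 0.11640)/0.01105 = -0.01837/0.01105 = -1.662.
p-value = P(Z < -1.662) ≈ 0.0482; since p > α = 0.02, fail to reject H₀.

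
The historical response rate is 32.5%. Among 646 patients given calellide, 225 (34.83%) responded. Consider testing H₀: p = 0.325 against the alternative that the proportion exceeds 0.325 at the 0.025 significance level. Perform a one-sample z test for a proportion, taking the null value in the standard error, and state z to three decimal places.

z = 1.264

p̂ = 225/646 = 0.34830.
SE = √(p₀(1−p₀)/n) = √(0.21938/646) = 0.01843.
z = (0.34830 − 0.325)/0.01843 = 0.02330/0.01843 = 1.264.
p-value = P(Z > 1.264) ≈ 0.1031, so at α = 0.025 we fail to reject H₀.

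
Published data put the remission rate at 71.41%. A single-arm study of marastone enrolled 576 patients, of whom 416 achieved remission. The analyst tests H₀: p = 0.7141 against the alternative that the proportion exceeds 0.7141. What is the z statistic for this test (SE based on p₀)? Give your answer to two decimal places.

z = 0.43

p̂ = 416/576 ≈ 0.7222.
Under H₀, SE = √(0.7141·0.2859/576) = √(0.000354447) = 0.0188.
z = (0.7222 − 0.7141)/0.0188 = 0.0081/0.0188 = 0.43.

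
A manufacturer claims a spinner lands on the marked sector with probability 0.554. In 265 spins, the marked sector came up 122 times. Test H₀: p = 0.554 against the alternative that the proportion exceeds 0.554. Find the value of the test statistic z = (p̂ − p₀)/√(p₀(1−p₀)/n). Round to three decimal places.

p̂ = 122/265 ≈ 0.460377.
Standard error under H₀: √(0.554×0.446/265) = 0.030535.
z = (0.460377 − 0.554)/0.030535 = -0.093623/0.030535 = -3.066.
p-value = P(Z > -3.066) ≈ 0.9989.

z = -3.066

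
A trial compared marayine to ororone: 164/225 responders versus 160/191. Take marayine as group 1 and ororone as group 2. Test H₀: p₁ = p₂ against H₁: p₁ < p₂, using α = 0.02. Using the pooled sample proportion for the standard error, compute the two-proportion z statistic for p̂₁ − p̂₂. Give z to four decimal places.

z = -2.6647

p̂₁ = 164/225 = 0.728889, p̂₂ = 160/191 = 0.837696.
Pooled p̂ = (164+160)/(225+191) = 324/416 = 0.778846.
SE = √(0.172245 × 0.00968005) = 0.040833.
z = (0.728889 − 0.837696)/0.040833 = -0.108807/0.040833 = -2.6647.
p-value = P(Z < -2.665) ≈ 0.0039; since p < α = 0.02, reject H₀.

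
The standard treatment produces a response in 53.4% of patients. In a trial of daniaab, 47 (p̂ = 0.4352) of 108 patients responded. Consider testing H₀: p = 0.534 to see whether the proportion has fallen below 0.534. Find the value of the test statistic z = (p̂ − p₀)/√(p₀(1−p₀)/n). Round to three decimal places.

z = -2.059

p̂ = 47/108 ≈ 0.43519.
SE = √(p₀(1−p₀)/n) = √(0.24884/108) = 0.04800.
z = (0.43519 − 0.534)/0.04800 = -0.09881/0.04800 = -2.059.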